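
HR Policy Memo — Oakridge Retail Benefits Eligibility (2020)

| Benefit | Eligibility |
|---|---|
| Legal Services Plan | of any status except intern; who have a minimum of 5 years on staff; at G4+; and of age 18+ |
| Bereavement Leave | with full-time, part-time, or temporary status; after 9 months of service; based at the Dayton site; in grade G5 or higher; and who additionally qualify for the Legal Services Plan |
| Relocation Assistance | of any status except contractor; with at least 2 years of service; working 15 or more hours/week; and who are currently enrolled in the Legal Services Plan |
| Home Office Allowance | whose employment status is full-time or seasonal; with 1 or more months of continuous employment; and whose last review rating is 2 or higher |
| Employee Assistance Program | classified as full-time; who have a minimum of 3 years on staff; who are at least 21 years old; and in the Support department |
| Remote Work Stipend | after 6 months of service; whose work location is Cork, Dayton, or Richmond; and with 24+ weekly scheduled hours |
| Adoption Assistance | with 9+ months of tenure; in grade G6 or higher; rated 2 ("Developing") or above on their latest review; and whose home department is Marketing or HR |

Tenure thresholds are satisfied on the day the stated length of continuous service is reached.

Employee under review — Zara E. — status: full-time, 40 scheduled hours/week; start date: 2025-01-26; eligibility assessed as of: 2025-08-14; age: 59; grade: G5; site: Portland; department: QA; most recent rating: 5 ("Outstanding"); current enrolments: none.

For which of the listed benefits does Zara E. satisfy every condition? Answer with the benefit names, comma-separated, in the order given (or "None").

Service from 2025-01-26 to 2025-08-14: 200 days.
Legal Services Plan — status full-time ✓ (not excluded); service 200 days < 5 years (≈1825 days) ✗ → not eligible.
Bereavement Leave — status full-time ✓; service 200 days < 9 months (≈270 days) ✗ → not eligible.
Relocation Assistance — status full-time ✓ (not excluded); service 200 days < 2 years (≈730 days) ✗ → not eligible.
Home Office Allowance — status full-time ✓; service 200 days ≥ 1 month (≈30 days) ✓; rating 5 ≥ 2 ✓ → eligible.
Employee Assistance Program — status full-time ✓; service 200 days < 3 years (≈1095 days) ✗ → not eligible.
Remote Work Stipend — service 200 days ≥ 6 months (≈180 days) ✓; site Portland ✗ (not Cork, Dayton, or Richmond) → not eligible.
Adoption Assistance — service 200 days < 9 months (≈270 days) ✗ → not eligible.

Home Office Allowance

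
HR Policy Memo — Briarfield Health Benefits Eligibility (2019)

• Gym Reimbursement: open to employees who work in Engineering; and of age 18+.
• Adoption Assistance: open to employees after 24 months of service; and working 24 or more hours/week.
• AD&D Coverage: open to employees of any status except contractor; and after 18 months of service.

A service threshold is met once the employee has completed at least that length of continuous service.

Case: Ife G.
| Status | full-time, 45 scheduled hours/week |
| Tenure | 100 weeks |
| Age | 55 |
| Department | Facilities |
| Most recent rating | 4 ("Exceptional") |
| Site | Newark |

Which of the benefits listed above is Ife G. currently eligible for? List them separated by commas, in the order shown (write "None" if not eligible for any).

Gym Reimbursement — dept Facilities ✗ → not eligible.
Adoption Assistance — service 100 weeks < 24 months (≈720 days) ✗ → not eligible.
AD&D Coverage — status full-time ✓ (not excluded); service 100 weeks ≥ 18 months (≈540 days) ✓ → eligible.

AD&D Coverage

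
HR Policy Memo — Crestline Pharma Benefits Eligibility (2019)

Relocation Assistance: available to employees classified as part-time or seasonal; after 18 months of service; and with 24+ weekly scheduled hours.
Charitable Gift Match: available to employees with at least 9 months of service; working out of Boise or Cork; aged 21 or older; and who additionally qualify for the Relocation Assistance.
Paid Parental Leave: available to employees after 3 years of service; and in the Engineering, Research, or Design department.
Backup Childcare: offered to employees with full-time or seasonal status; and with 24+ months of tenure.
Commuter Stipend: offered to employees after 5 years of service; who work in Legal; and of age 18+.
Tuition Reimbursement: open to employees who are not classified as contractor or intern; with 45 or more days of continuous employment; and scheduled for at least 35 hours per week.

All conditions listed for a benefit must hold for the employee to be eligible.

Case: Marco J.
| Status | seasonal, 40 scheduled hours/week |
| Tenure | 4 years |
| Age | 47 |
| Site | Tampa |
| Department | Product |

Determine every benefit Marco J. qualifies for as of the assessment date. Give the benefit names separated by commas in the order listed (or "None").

Relocation Assistance — status seasonal ✓; service 4 years ≥ 18 months (≈540 days) ✓; 40 hrs/wk ≥ 24 ✓ → eligible.
Charitable Gift Match — service 4 years ≥ 9 months (≈270 days) ✓; site Tampa ✗ (not Boise or Cork) → not eligible.
Paid Parental Leave — service 4 years ≥ 3 years ✓; dept Product ✗ → not eligible.
Backup Childcare — status seasonal ✓; service 4 years ≥ 24 months (≈720 days) ✓ → eligible.
Commuter Stipend — service 4 years < 5 years ✗ → not eligible.
Tuition Reimbursement — status seasonal ✓ (not excluded); service 4 years ≥ 45 days ✓; 40 hrs/wk ≥ 35 ✓ → eligible.

Relocation Assistance, Backup Childcare, Tuition Reimbursement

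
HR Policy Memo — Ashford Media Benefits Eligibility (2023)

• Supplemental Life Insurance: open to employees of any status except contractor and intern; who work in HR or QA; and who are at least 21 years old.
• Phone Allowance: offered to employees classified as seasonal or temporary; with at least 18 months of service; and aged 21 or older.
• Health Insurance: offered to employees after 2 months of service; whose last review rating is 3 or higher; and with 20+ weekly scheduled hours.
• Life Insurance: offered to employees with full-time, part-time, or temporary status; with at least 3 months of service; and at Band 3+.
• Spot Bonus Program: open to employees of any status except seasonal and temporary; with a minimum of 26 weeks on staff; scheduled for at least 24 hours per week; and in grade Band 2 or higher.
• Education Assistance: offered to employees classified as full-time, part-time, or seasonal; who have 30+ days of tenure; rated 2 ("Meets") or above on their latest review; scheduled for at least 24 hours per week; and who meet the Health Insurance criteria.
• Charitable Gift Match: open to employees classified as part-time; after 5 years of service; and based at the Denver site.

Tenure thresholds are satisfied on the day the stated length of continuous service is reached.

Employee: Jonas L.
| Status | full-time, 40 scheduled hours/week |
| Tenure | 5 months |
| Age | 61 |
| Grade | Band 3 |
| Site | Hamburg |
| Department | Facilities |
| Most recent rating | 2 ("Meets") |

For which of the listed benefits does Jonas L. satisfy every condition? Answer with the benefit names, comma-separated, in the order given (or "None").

Life Insurance

Supplemental Life Insurance — status full-time ✓ (not excluded); dept Facilities ✗ → not eligible.
Phone Allowance — status full-time ✗ (requires seasonal or temporary) → not eligible.
Health Insurance — service 5 months ≥ 2 months ✓; rating 2 < 3 ✗ → not eligible.
Life Insurance — status full-time ✓; service 5 months ≥ 3 months ✓; grade Band 3 ≥ Band 3 ✓ → eligible.
Spot Bonus Program — status full-time ✓ (not excluded); service 5 months < 26 weeks (≈182 days) ✗ → not eligible.
Education Assistance — status full-time ✓; service 5 months ≥ 30 days ✓; rating 2 ≥ 2 ✓; 40 hrs/wk ≥ 24 ✓; not eligible for Health Insurance ✗ → not eligible.
Charitable Gift Match — status full-time ✗ (requires part-time) → not eligible.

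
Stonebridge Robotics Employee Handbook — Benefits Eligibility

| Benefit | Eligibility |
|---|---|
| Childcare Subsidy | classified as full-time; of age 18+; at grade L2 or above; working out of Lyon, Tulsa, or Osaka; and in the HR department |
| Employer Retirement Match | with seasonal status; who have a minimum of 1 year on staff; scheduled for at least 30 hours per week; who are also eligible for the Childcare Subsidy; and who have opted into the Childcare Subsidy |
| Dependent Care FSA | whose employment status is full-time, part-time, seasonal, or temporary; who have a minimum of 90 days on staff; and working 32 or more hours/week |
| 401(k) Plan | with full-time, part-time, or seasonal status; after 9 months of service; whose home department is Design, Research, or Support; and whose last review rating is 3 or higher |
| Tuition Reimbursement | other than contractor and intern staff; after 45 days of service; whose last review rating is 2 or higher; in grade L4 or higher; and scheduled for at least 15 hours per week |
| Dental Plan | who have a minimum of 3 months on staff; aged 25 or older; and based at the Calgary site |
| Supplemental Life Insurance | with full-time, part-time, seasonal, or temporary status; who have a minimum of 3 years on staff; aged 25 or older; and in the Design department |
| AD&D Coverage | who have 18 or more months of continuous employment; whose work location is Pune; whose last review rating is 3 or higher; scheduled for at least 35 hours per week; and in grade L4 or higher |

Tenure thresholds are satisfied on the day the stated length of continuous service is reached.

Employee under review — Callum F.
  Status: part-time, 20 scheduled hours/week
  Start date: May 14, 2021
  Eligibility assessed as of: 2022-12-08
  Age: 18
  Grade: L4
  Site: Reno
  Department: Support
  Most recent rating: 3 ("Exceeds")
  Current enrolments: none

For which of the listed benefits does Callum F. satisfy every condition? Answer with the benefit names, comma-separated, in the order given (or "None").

401(k) Plan, Tuition Reimbursement

Service from May 14, 2021 to 2022-12-08: 573 days.
Childcare Subsidy — status part-time ✗ (requires full-time) → not eligible.
Employer Retirement Match — status part-time ✗ (requires seasonal) → not eligible.
Dependent Care FSA — status part-time ✓; service 573 days ≥ 90 days ✓; 20 hrs/wk < 32 ✗ → not eligible.
401(k) Plan — status part-time ✓; service 573 days ≥ 9 months (≈270 days) ✓; dept Support ✓; rating 3 ≥ 3 ✓ → eligible.
Tuition Reimbursement — status part-time ✓ (not excluded); service 573 days ≥ 45 days ✓; rating 3 ≥ 2 ✓; grade L4 ≥ L4 ✓; 20 hrs/wk ≥ 15 ✓ → eligible.
Dental Plan — service 573 days ≥ 3 months (≈90 days) ✓; age 18 < 25 ✗ → not eligible.
Supplemental Life Insurance — status part-time ✓; service 573 days < 3 years (≈1095 days) ✗ → not eligible.
AD&D Coverage — service 573 days ≥ 18 months (≈540 days) ✓; site Reno ✗ (not Pune) → not eligible.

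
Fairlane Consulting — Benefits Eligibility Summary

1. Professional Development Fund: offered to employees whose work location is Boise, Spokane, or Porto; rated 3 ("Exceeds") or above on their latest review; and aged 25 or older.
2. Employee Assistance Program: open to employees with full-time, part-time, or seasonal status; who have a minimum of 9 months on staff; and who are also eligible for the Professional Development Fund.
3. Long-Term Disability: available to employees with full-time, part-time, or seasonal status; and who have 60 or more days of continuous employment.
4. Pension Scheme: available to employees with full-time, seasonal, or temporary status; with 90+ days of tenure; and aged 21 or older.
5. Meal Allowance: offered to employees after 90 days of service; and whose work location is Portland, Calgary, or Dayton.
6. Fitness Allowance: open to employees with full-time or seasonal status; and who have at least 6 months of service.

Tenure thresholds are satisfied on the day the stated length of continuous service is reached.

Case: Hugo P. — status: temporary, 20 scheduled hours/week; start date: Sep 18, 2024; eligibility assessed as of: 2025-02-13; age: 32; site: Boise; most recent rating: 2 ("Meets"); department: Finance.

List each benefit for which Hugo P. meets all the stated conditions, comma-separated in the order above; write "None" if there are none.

Pension Scheme

Service from Sep 18, 2024 to 2025-02-13: 148 days.
Professional Development Fund — site Boise ✓; rating 2 < 3 ✗ → not eligible.
Employee Assistance Program — status temporary ✗ (requires full-time, part-time, or seasonal) → not eligible.
Long-Term Disability — status temporary ✗ (requires full-time, part-time, or seasonal) → not eligible.
Pension Scheme — status temporary ✓; service 148 days ≥ 90 days ✓; age 32 ≥ 21 ✓ → eligible.
Meal Allowance — service 148 days ≥ 90 days ✓; site Boise ✗ (not Portland, Calgary, or Dayton) → not eligible.
Fitness Allowance — status temporary ✗ (requires full-time or seasonal) → not eligible.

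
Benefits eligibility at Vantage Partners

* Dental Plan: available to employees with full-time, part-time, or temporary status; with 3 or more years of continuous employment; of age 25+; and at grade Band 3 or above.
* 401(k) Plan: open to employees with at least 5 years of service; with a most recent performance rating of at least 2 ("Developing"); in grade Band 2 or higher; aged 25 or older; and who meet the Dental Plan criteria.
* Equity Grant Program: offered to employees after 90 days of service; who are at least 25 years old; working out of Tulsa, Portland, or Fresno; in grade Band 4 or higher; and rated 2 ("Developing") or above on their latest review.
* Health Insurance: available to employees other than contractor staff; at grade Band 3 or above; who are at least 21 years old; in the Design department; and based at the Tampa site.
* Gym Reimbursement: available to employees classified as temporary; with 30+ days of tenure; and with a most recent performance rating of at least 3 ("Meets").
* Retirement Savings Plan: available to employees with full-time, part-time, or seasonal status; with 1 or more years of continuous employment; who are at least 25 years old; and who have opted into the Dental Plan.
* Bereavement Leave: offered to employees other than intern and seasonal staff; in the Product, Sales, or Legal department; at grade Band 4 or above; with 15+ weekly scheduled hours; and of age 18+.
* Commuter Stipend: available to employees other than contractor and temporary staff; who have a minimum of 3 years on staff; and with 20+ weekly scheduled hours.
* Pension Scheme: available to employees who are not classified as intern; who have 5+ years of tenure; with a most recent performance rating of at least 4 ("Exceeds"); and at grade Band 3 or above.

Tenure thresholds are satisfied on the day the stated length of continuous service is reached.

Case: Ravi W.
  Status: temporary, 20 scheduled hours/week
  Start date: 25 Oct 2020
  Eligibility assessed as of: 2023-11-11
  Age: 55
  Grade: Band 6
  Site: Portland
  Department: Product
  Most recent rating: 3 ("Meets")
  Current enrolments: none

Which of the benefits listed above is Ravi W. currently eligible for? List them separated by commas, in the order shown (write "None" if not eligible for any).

Service from 25 Oct 2020 to 2023-11-11: 1112 days.
Dental Plan — status temporary ✓; service 1112 days ≥ 3 years (≈1095 days) ✓; age 55 ≥ 25 ✓; grade Band 6 ≥ Band 3 ✓ → eligible.
401(k) Plan — service 1112 days < 5 years (≈1825 days) ✗ → not eligible.
Equity Grant Program — service 1112 days ≥ 90 days ✓; age 55 ≥ 25 ✓; site Portland ✓; grade Band 6 ≥ Band 4 ✓; rating 3 ≥ 2 ✓ → eligible.
Health Insurance — status temporary ✓ (not excluded); grade Band 6 ≥ Band 3 ✓; age 55 ≥ 21 ✓; dept Product ✗ → not eligible.
Gym Reimbursement — status temporary ✓; service 1112 days ≥ 30 days ✓; rating 3 ≥ 3 ✓ → eligible.
Retirement Savings Plan — status temporary ✗ (requires full-time, part-time, or seasonal) → not eligible.
Bereavement Leave — status temporary ✓ (not excluded); dept Product ✓; grade Band 6 ≥ Band 4 ✓; 20 hrs/wk ≥ 15 ✓; age 55 ≥ 18 ✓ → eligible.
Commuter Stipend — status temporary ✗ (excluded) → not eligible.
Pension Scheme — status temporary ✓ (not excluded); service 1112 days < 5 years (≈1825 days) ✗ → not eligible.

Dental Plan, Equity Grant Program, Gym Reimbursement, Bereavement Leave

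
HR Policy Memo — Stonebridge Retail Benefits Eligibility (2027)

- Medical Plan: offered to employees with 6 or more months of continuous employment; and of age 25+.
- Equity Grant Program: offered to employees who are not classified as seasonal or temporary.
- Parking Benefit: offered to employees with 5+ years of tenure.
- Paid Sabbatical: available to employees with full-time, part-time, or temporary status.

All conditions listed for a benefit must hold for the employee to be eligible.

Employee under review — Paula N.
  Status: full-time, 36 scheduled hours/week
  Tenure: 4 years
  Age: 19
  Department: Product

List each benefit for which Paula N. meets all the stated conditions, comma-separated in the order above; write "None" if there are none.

Equity Grant Program, Paid Sabbatical

Medical Plan — service 4 years ≥ 6 months (≈180 days) ✓; age 19 < 25 ✗ → not eligible.
Equity Grant Program — status full-time ✓ (not excluded) → eligible.
Parking Benefit — service 4 years < 5 years ✗ → not eligible.
Paid Sabbatical — status full-time ✓ → eligible.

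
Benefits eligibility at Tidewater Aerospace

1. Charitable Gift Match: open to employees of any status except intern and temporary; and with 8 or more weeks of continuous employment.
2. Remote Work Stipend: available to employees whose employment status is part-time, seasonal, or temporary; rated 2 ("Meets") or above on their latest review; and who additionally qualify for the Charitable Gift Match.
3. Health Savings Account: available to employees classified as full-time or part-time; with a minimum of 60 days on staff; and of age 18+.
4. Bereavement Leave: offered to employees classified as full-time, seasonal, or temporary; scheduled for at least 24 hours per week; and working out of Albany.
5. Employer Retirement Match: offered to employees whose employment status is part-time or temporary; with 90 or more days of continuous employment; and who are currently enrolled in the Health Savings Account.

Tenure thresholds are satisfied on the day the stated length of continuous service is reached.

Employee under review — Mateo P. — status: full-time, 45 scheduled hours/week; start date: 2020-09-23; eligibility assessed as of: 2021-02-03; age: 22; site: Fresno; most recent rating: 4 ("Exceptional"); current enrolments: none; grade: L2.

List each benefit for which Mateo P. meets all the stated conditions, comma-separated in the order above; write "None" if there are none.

Service from 2020-09-23 to 2021-02-03: 133 days.
Charitable Gift Match — status full-time ✓ (not excluded); service 133 days ≥ 8 weeks (≈56 days) ✓ → eligible.
Remote Work Stipend — status full-time ✗ (requires part-time, seasonal, or temporary) → not eligible.
Health Savings Account — status full-time ✓; service 133 days ≥ 60 days ✓; age 22 ≥ 18 ✓ → eligible.
Bereavement Leave — status full-time ✓; 45 hrs/wk ≥ 24 ✓; site Fresno ✗ (not Albany) → not eligible.
Employer Retirement Match — status full-time ✗ (requires part-time or temporary) → not eligible.

Charitable Gift Match, Health Savings Account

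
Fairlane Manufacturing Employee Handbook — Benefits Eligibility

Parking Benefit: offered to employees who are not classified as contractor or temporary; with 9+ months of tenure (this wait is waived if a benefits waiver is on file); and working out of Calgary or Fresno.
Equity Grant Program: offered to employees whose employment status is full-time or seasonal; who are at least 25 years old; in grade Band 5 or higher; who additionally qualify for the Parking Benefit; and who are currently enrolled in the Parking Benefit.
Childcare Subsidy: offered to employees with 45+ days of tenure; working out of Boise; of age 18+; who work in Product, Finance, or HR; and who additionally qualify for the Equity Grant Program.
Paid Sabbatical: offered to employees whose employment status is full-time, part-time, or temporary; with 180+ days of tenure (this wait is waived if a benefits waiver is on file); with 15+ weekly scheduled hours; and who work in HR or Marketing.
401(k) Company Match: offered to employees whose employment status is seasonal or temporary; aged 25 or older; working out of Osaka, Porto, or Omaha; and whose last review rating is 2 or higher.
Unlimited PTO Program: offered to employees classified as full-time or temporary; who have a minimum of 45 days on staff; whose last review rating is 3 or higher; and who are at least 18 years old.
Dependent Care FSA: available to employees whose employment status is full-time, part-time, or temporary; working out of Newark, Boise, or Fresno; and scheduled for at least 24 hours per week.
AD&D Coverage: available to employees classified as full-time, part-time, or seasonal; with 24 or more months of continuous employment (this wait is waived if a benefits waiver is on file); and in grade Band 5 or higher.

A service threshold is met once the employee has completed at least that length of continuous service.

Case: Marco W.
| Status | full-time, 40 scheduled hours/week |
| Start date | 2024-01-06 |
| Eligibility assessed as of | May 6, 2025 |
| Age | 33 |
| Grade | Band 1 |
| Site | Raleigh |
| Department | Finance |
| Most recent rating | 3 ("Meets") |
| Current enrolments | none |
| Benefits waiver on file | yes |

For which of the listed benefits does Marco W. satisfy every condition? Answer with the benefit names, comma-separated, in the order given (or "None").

Service from 2024-01-06 to May 6, 2025: 486 days.
Parking Benefit — status full-time ✓ (not excluded); benefits waiver on file ✓; site Raleigh ✗ (not Calgary or Fresno) → not eligible.
Equity Grant Program — status full-time ✓; age 33 ≥ 25 ✓; grade Band 1 < Band 5 ✗ → not eligible.
Childcare Subsidy — service 486 days ≥ 45 days ✓; site Raleigh ✗ (not Boise) → not eligible.
Paid Sabbatical — status full-time ✓; benefits waiver on file ✓; 40 hrs/wk ≥ 15 ✓; dept Finance ✗ → not eligible.
401(k) Company Match — status full-time ✗ (requires seasonal or temporary) → not eligible.
Unlimited PTO Program — status full-time ✓; service 486 days ≥ 45 days ✓; rating 3 ≥ 3 ✓; age 33 ≥ 18 ✓ → eligible.
Dependent Care FSA — status full-time ✓; site Raleigh ✗ (not Newark, Boise, or Fresno) → not eligible.
AD&D Coverage — status full-time ✓; benefits waiver on file ✓; grade Band 1 < Band 5 ✗ → not eligible.

Unlimited PTO Program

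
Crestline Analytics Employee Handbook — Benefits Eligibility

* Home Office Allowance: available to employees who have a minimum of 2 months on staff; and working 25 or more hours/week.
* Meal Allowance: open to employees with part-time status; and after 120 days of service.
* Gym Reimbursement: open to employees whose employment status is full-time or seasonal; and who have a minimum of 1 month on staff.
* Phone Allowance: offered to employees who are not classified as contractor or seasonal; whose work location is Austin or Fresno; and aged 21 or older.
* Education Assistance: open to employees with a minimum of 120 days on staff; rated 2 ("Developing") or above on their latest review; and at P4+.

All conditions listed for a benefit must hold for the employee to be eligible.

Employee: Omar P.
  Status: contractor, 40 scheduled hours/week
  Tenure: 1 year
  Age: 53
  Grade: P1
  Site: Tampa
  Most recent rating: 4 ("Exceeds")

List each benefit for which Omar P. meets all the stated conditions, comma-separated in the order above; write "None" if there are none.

Home Office Allowance

Home Office Allowance — service 1 year ≥ 2 months (≈60 days) ✓; 40 hrs/wk ≥ 25 ✓ → eligible.
Meal Allowance — status contractor ✗ (requires part-time) → not eligible.
Gym Reimbursement — status contractor ✗ (requires full-time or seasonal) → not eligible.
Phone Allowance — status contractor ✗ (excluded) → not eligible.
Education Assistance — service 1 year ≥ 120 days ✓; rating 4 ≥ 2 ✓; grade P1 < P4 ✗ → not eligible.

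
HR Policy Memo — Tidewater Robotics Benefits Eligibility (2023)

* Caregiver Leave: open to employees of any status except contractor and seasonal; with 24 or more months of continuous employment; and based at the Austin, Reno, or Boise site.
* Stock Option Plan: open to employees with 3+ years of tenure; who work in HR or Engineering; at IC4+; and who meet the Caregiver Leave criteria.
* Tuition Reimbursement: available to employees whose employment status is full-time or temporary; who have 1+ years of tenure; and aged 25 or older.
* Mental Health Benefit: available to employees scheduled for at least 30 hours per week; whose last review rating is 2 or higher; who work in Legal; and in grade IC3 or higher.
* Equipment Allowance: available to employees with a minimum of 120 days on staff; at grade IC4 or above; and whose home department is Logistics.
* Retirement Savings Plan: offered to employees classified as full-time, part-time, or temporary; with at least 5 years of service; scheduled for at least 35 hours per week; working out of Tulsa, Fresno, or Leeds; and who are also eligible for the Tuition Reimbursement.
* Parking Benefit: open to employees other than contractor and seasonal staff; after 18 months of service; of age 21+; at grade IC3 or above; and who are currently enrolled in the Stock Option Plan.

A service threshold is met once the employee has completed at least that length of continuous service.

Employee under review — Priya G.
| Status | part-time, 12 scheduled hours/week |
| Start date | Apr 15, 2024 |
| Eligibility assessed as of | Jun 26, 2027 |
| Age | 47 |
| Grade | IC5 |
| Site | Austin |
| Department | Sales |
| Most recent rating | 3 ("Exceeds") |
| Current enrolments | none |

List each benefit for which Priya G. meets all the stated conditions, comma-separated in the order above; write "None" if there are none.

Caregiver Leave

Service from Apr 15, 2024 to Jun 26, 2027: 1167 days.
Caregiver Leave — status part-time ✓ (not excluded); service 1167 days ≥ 24 months (≈720 days) ✓; site Austin ✓ → eligible.
Stock Option Plan — service 1167 days ≥ 3 years (≈1095 days) ✓; dept Sales ✗ → not eligible.
Tuition Reimbursement — status part-time ✗ (requires full-time or temporary) → not eligible.
Mental Health Benefit — 12 hrs/wk < 30 ✗ → not eligible.
Equipment Allowance — service 1167 days ≥ 120 days ✓; grade IC5 ≥ IC4 ✓; dept Sales ✗ → not eligible.
Retirement Savings Plan — status part-time ✓; service 1167 days < 5 years (≈1825 days) ✗ → not eligible.
Parking Benefit — status part-time ✓ (not excluded); service 1167 days ≥ 18 months (≈540 days) ✓; age 47 ≥ 21 ✓; grade IC5 ≥ IC3 ✓; not enrolled in Stock Option Plan ✗ → not eligible.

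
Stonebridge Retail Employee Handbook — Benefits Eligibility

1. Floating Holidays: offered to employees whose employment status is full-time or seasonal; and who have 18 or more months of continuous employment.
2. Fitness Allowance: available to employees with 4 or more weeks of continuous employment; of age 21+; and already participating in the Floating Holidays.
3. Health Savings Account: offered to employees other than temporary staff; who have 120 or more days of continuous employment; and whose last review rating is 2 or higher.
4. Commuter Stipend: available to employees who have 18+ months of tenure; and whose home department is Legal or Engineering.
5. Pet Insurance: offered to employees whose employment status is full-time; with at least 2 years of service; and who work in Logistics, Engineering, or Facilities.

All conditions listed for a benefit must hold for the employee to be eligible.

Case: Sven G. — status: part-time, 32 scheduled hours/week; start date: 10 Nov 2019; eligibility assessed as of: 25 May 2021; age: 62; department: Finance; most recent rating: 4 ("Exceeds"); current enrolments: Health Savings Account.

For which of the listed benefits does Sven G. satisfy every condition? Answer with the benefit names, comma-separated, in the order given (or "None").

Health Savings Account

Service from 10 Nov 2019 to 25 May 2021: 562 days.
Floating Holidays — status part-time ✗ (requires full-time or seasonal) → not eligible.
Fitness Allowance — service 562 days ≥ 4 weeks (≈28 days) ✓; age 62 ≥ 21 ✓; not enrolled in Floating Holidays ✗ → not eligible.
Health Savings Account — status part-time ✓ (not excluded); service 562 days ≥ 120 days ✓; rating 4 ≥ 2 ✓ → eligible.
Commuter Stipend — service 562 days ≥ 18 months (≈540 days) ✓; dept Finance ✗ → not eligible.
Pet Insurance — status part-time ✗ (requires full-time) → not eligible.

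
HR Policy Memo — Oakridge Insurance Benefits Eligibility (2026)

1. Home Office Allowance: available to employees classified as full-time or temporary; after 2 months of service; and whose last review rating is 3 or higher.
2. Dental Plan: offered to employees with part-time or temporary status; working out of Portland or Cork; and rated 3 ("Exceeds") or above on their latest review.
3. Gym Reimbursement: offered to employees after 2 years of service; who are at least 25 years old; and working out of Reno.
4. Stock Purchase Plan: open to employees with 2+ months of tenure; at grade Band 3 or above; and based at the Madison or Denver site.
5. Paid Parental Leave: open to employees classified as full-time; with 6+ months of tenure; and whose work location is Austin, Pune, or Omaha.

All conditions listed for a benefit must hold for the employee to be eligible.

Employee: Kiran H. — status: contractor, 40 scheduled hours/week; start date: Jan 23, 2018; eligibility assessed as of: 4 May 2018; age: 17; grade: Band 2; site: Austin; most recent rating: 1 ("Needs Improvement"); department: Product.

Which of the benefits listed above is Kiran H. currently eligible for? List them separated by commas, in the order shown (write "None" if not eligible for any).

Service from Jan 23, 2018 to 4 May 2018: 101 days.
Home Office Allowance — status contractor ✗ (requires full-time or temporary) → not eligible.
Dental Plan — status contractor ✗ (requires part-time or temporary) → not eligible.
Gym Reimbursement — service 101 days < 2 years (≈730 days) ✗ → not eligible.
Stock Purchase Plan — service 101 days ≥ 2 months (≈60 days) ✓; grade Band 2 < Band 3 ✗ → not eligible.
Paid Parental Leave — status contractor ✗ (requires full-time) → not eligible.

None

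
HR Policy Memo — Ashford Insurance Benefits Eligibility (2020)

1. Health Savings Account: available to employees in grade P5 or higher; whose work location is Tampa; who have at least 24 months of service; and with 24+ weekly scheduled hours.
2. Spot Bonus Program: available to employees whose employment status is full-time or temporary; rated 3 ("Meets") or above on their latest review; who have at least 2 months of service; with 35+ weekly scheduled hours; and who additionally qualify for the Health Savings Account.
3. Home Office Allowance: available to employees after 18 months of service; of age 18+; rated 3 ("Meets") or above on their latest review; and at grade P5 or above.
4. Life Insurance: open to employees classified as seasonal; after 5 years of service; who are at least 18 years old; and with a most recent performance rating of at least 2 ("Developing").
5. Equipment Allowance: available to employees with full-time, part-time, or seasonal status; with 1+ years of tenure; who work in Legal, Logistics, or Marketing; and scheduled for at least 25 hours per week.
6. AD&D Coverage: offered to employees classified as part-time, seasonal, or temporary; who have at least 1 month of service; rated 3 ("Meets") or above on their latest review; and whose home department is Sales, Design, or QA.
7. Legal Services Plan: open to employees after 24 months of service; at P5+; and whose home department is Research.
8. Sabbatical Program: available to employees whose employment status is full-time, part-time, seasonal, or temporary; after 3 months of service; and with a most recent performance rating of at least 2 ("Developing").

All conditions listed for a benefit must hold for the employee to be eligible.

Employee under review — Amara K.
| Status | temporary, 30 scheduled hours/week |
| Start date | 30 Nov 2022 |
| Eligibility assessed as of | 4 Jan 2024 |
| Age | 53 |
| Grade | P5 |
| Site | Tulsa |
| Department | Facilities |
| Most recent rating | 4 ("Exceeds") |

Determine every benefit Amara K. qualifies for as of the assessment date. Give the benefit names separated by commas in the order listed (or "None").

Sabbatical Program

Service from 30 Nov 2022 to 4 Jan 2024: 400 days.
Health Savings Account — grade P5 ≥ P5 ✓; site Tulsa ✗ (not Tampa) → not eligible.
Spot Bonus Program — status temporary ✓; rating 4 ≥ 3 ✓; service 400 days ≥ 2 months (≈60 days) ✓; 30 hrs/wk < 35 ✗ → not eligible.
Home Office Allowance — service 400 days < 18 months (≈540 days) ✗ → not eligible.
Life Insurance — status temporary ✗ (requires seasonal) → not eligible.
Equipment Allowance — status temporary ✗ (requires full-time, part-time, or seasonal) → not eligible.
AD&D Coverage — status temporary ✓; service 400 days ≥ 1 month (≈30 days) ✓; rating 4 ≥ 3 ✓; dept Facilities ✗ → not eligible.
Legal Services Plan — service 400 days < 24 months (≈720 days) ✗ → not eligible.
Sabbatical Program — status temporary ✓; service 400 days ≥ 3 months (≈90 days) ✓; rating 4 ≥ 2 ✓ → eligible.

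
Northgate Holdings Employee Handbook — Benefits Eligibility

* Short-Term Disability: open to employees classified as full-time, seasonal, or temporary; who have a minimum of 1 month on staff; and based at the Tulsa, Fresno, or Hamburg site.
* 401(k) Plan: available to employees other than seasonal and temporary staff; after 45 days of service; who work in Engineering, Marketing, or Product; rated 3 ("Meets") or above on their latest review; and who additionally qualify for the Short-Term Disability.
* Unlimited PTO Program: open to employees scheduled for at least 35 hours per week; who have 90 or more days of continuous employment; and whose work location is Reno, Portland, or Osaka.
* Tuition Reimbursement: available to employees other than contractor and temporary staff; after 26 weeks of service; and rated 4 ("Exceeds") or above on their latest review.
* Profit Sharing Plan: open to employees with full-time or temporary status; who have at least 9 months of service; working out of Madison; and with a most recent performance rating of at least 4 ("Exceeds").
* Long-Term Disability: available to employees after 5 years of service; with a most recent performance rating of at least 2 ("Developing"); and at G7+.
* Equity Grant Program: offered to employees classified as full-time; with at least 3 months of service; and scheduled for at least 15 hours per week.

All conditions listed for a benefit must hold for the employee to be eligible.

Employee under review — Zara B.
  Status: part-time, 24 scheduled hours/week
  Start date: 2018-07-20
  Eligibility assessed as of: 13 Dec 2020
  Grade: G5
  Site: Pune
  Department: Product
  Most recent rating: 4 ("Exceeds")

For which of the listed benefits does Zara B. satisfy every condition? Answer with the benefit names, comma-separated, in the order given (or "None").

Service from 2018-07-20 to 13 Dec 2020: 877 days.
Short-Term Disability — status part-time ✗ (requires full-time, seasonal, or temporary) → not eligible.
401(k) Plan — status part-time ✓ (not excluded); service 877 days ≥ 45 days ✓; dept Product ✓; rating 4 ≥ 3 ✓; not eligible for Short-Term Disability ✗ → not eligible.
Unlimited PTO Program — 24 hrs/wk < 35 ✗ → not eligible.
Tuition Reimbursement — status part-time ✓ (not excluded); service 877 days ≥ 26 weeks (≈182 days) ✓; rating 4 ≥ 4 ✓ → eligible.
Profit Sharing Plan — status part-time ✗ (requires full-time or temporary) → not eligible.
Long-Term Disability — service 877 days < 5 years (≈1825 days) ✗ → not eligible.
Equity Grant Program — status part-time ✗ (requires full-time) → not eligible.

Tuition Reimbursement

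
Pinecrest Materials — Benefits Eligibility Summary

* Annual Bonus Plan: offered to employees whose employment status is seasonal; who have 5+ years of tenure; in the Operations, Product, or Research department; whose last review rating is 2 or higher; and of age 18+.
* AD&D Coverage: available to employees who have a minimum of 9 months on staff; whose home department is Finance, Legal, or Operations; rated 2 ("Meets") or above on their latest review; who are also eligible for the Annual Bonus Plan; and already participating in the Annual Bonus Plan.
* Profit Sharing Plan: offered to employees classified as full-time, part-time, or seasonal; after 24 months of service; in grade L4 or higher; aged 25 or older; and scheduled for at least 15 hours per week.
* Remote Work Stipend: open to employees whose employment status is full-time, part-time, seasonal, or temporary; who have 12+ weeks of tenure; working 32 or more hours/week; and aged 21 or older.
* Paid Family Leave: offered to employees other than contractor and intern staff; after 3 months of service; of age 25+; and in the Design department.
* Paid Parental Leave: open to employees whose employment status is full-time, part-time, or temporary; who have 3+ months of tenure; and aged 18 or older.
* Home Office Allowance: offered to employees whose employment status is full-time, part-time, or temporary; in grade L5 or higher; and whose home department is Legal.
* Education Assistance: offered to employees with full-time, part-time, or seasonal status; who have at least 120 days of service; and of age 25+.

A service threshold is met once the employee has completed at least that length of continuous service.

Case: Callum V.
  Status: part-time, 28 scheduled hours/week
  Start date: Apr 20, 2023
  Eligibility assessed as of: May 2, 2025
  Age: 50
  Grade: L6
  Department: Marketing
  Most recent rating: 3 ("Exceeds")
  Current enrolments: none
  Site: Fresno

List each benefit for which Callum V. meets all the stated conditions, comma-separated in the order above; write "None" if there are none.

Profit Sharing Plan, Paid Parental Leave, Education Assistance

Service from Apr 20, 2023 to May 2, 2025: 743 days.
Annual Bonus Plan — status part-time ✗ (requires seasonal) → not eligible.
AD&D Coverage — service 743 days ≥ 9 months (≈270 days) ✓; dept Marketing ✗ → not eligible.
Profit Sharing Plan — status part-time ✓; service 743 days ≥ 24 months (≈720 days) ✓; grade L6 ≥ L4 ✓; age 50 ≥ 25 ✓; 28 hrs/wk ≥ 15 ✓ → eligible.
Remote Work Stipend — status part-time ✓; service 743 days ≥ 12 weeks (≈84 days) ✓; 28 hrs/wk < 32 ✗ → not eligible.
Paid Family Leave — status part-time ✓ (not excluded); service 743 days ≥ 3 months (≈90 days) ✓; age 50 ≥ 25 ✓; dept Marketing ✗ → not eligible.
Paid Parental Leave — status part-time ✓; service 743 days ≥ 3 months (≈90 days) ✓; age 50 ≥ 18 ✓ → eligible.
Home Office Allowance — status part-time ✓; grade L6 ≥ L5 ✓; dept Marketing ✗ → not eligible.
Education Assistance — status part-time ✓; service 743 days ≥ 120 days ✓; age 50 ≥ 25 ✓ → eligible.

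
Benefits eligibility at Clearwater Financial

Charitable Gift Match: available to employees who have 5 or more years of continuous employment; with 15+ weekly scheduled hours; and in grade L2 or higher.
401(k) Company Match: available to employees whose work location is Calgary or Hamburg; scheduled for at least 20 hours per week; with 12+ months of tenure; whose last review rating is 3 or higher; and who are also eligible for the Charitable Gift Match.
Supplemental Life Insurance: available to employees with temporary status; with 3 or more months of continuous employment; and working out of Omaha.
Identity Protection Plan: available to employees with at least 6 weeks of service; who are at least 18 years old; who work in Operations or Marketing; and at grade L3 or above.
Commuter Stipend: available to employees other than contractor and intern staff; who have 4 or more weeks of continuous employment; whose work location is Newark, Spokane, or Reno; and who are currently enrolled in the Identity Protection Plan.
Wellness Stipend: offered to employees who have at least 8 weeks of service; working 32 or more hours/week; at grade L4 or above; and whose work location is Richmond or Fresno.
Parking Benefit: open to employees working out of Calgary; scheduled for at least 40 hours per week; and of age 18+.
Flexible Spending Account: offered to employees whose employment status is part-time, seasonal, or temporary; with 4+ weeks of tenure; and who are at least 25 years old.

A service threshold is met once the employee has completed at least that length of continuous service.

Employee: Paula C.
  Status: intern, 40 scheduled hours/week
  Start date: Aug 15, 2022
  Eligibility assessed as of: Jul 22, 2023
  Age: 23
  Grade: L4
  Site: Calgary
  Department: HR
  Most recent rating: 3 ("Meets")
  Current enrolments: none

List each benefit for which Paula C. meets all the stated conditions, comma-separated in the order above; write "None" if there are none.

Service from Aug 15, 2022 to Jul 22, 2023: 341 days.
Charitable Gift Match — service 341 days < 5 years (≈1825 days) ✗ → not eligible.
401(k) Company Match — site Calgary ✓; 40 hrs/wk ≥ 20 ✓; service 341 days < 12 months (≈360 days) ✗ → not eligible.
Supplemental Life Insurance — status intern ✗ (requires temporary) → not eligible.
Identity Protection Plan — service 341 days ≥ 6 weeks (≈42 days) ✓; age 23 ≥ 18 ✓; dept HR ✗ → not eligible.
Commuter Stipend — status intern ✗ (excluded) → not eligible.
Wellness Stipend — service 341 days ≥ 8 weeks (≈56 days) ✓; 40 hrs/wk ≥ 32 ✓; grade L4 ≥ L4 ✓; site Calgary ✗ (not Richmond or Fresno) → not eligible.
Parking Benefit — site Calgary ✓; 40 hrs/wk ≥ 40 ✓; age 23 ≥ 18 ✓ → eligible.
Flexible Spending Account — status intern ✗ (requires part-time, seasonal, or temporary) → not eligible.

Parking Benefit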